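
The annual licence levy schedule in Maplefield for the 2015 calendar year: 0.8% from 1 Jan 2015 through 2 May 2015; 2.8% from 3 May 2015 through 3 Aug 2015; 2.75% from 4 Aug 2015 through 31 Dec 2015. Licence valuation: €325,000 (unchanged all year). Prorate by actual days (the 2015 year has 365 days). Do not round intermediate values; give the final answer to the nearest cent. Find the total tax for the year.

€6,860.62

1 Jan – 2 May 2015: 122 days at 0.8% → €325,000 × 0.8% × 122/365 = €869.0411
3 May – 3 Aug 2015: 93 days at 2.8% → €325,000 × 2.8% × 93/365 = €2,318.6301
4 Aug – 31 Dec 2015: 150 days at 2.75% → €325,000 × 2.75% × 150/365 = €3,672.9452
Total = €6,860.6164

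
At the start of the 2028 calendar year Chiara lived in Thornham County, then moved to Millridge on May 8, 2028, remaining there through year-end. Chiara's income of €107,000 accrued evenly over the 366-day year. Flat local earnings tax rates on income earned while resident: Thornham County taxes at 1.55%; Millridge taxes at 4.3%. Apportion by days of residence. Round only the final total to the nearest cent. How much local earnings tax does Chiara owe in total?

Thornham County, January 1 – May 7, 2028: 128 days → €107,000 × 1.55% × 128/366 = €580.0219
Millridge, May 8 – December 31, 2028: 238 days → €107,000 × 4.3% × 238/366 = €2,991.9071
Total = €3,571.9290

€3,571.93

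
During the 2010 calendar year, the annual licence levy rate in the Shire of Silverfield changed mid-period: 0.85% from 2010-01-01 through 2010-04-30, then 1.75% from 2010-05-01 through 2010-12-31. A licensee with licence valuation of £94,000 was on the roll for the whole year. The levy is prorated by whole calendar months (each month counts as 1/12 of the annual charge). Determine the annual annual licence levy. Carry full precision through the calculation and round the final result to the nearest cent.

2010-01-01 to 2010-04-30: 4 months at 0.85% → £94,000 × 0.85% × 4/12 = £266.3333
2010-05-01 to 2010-12-31: 8 months at 1.75% → £94,000 × 1.75% × 8/12 = £1,096.6667
Total = £1,363.0000

£1,363.00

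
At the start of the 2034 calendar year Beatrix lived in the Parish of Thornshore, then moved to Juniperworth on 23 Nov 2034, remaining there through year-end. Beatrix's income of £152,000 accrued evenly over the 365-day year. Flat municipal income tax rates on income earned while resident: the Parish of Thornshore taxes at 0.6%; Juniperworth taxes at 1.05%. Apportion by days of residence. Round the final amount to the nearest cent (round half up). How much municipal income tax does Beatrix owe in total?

£985.08

The Parish of Thornshore, 1 Jan – 22 Nov 2034: 326 days → £152,000 × 0.6% × 326/365 = £814.5534
Juniperworth, 23 Nov – 31 Dec 2034: 39 days → £152,000 × 1.05% × 39/365 = £170.5315
Total = £985.0849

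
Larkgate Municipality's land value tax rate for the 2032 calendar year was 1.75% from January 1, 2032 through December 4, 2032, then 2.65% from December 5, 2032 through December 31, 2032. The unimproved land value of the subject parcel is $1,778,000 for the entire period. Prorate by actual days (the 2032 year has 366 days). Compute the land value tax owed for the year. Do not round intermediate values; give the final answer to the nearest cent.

January 1 – December 4, 2032: 339 days at 1.75% → $1,778,000 × 1.75% × 339/366 = $28,819.6311
December 5 – December 31, 2032: 27 days at 2.65% → $1,778,000 × 2.65% × 27/366 = $3,475.8443
Total = $32,295.4754

$32,295.48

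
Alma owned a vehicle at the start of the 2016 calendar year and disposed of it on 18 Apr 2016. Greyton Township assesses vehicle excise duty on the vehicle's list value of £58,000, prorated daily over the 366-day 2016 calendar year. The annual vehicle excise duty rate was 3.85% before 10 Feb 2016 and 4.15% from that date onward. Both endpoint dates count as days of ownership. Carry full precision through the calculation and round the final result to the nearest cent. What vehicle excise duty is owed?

1 Jan – 9 Feb 2016: 40 days at 3.85% → £58,000 × 3.85% × 40/366 = £244.0437
10 Feb – 18 Apr 2016: 69 days at 4.15% → £58,000 × 4.15% × 69/366 = £453.7787
Total = £697.8224

£697.82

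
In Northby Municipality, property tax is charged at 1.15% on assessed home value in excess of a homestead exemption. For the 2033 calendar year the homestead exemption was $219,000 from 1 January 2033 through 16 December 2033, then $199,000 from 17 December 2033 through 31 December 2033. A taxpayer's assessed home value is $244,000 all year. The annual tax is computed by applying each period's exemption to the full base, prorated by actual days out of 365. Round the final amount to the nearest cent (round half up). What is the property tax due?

1 January – 16 December 2033: 350 days, exemption $219,000 → ($244,000 − $219,000) × 1.15% × 350/365 = $275.6849
17 December – 31 December 2033: 15 days, exemption $199,000 → ($244,000 − $199,000) × 1.15% × 15/365 = $21.2671
Total = $296.9521

$296.95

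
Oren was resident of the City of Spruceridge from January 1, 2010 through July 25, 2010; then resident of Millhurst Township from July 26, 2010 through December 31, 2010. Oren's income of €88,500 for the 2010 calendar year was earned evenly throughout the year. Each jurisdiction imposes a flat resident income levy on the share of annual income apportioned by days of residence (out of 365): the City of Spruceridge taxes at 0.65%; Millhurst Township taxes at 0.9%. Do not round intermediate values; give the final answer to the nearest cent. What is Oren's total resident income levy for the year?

€671.63

The City of Spruceridge, January 1 – July 25, 2010: 206 days → €88,500 × 0.65% × 206/365 = €324.6616
Millhurst Township, July 26 – December 31, 2010: 159 days → €88,500 × 0.9% × 159/365 = €346.9685
Total = €671.6301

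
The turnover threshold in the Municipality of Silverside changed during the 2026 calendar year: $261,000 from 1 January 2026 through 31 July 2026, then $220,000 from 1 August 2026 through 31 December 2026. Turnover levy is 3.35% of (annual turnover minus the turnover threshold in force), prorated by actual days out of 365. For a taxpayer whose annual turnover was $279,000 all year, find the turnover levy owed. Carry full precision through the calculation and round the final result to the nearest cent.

$1,178.74

1 January – 31 July 2026: 212 days, exemption $261,000 → ($279,000 − $261,000) × 3.35% × 212/365 = $350.2356
1 August – 31 December 2026: 153 days, exemption $220,000 → ($279,000 − $220,000) × 3.35% × 153/365 = $828.5055
Total = $1,178.7411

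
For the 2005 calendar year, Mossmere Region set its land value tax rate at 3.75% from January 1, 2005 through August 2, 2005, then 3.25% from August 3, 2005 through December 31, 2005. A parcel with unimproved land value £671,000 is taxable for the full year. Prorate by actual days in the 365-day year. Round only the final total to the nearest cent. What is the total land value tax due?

January 1 – August 2, 2005: 214 days at 3.75% → £671,000 × 3.75% × 214/365 = £14,752.8082
August 3 – December 31, 2005: 151 days at 3.25% → £671,000 × 3.25% × 151/365 = £9,021.7329
Total = £23,774.5411

£23,774.54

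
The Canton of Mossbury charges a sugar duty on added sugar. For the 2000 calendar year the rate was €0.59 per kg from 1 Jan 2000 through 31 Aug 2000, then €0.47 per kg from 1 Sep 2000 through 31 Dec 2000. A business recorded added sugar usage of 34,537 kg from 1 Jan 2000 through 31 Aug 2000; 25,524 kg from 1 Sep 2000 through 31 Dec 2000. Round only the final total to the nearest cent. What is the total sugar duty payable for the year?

1 Jan – 31 Aug 2000: 34,537 kg at €0.59/kg → €20376.83
1 Sep – 31 Dec 2000: 25,524 kg at €0.47/kg → €11996.28

€32373.11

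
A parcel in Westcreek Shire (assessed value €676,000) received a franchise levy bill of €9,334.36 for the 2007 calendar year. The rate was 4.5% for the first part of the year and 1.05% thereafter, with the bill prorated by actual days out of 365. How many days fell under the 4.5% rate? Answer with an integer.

35 days

Let d = days at the first rate; then 365 − d days at the second rate.
€676,000 × [4.5%·d + 1.05%·(365−d)] / 365 = €9,334.36
Solving gives d = 35, so the new rate took effect on 5 February 2007.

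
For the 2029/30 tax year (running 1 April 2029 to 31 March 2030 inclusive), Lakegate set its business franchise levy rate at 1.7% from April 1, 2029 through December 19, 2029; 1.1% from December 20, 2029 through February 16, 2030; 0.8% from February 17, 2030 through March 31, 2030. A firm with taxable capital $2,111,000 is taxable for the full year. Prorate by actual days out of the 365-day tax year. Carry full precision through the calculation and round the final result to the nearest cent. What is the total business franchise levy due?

April 1 – December 19, 2029: 263 days at 1.7% → $2,111,000 × 1.7% × 263/365 = $25,858.3041
December 20, 2029 – February 16, 2030: 59 days at 1.1% → $2,111,000 × 1.1% × 59/365 = $3,753.5315
February 17 – March 31, 2030: 43 days at 0.8% → $2,111,000 × 0.8% × 43/365 = $1,989.5452
Total = $31,601.3808

$31,601.38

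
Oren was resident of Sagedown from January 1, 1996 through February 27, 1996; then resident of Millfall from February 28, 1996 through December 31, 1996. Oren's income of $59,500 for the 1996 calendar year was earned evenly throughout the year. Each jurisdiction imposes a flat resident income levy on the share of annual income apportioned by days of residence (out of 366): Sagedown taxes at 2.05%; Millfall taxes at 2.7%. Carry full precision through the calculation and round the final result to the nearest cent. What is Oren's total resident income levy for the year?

$1,545.21

Sagedown, January 1 – February 27, 1996: 58 days → $59,500 × 2.05% × 58/366 = $193.2937
Millfall, February 28 – December 31, 1996: 308 days → $59,500 × 2.7% × 308/366 = $1,351.9180
Total = $1,545.2117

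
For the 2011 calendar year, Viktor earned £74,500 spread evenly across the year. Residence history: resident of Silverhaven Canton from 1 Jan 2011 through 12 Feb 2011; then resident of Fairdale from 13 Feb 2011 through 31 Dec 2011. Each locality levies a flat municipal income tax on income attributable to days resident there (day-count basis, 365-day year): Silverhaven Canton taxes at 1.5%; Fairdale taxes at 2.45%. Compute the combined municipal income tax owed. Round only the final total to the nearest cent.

Silverhaven Canton, 1 Jan – 12 Feb 2011: 43 days → £74,500 × 1.5% × 43/365 = £131.6507
Fairdale, 13 Feb – 31 Dec 2011: 322 days → £74,500 × 2.45% × 322/365 = £1,610.2205
Total = £1,741.8712

£1,741.87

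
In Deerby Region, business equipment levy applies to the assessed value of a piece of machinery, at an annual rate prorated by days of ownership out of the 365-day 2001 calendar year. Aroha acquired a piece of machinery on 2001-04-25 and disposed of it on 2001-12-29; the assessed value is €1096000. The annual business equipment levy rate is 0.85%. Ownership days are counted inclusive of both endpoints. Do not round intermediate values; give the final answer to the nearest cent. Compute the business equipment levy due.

€6355.30

Days held (2001-04-25 to 2001-12-29): 249 out of 365
Tax = €1096000 × 0.85% × 249/365 = €6355.2986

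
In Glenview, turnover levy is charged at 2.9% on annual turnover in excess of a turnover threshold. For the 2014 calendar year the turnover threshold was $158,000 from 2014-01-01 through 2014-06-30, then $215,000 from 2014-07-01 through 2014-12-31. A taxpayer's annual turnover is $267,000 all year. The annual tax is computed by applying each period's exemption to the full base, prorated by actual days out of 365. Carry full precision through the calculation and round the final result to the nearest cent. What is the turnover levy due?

$2,327.71

2014-01-01 to 2014-06-30: 181 days, exemption $158,000 → ($267,000 − $158,000) × 2.9% × 181/365 = $1,567.5096
2014-07-01 to 2014-12-31: 184 days, exemption $215,000 → ($267,000 − $215,000) × 2.9% × 184/365 = $760.1973
Total = $2,327.7068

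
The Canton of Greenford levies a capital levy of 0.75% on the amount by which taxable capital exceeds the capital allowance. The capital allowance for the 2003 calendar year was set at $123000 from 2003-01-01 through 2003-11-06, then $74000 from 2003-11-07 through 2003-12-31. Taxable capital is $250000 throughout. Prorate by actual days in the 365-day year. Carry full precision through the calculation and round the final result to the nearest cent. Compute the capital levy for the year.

2003-01-01 to 2003-11-06: 310 days, exemption $123000 → ($250000 − $123000) × 0.75% × 310/365 = $808.9726
2003-11-07 to 2003-12-31: 55 days, exemption $74000 → ($250000 − $74000) × 0.75% × 55/365 = $198.9041
Total = $1007.8767

$1007.88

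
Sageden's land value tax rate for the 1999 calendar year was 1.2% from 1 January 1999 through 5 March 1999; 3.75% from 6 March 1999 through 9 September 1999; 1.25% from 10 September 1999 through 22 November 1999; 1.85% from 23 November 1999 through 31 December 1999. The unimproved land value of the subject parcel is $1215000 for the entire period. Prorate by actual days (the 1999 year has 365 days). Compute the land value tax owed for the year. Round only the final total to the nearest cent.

$31505.12

1 January – 5 March 1999: 64 days at 1.2% → $1215000 × 1.2% × 64/365 = $2556.4932
6 March – 9 September 1999: 188 days at 3.75% → $1215000 × 3.75% × 188/365 = $23467.8082
10 September – 22 November 1999: 74 days at 1.25% → $1215000 × 1.25% × 74/365 = $3079.1096
23 November – 31 December 1999: 39 days at 1.85% → $1215000 × 1.85% × 39/365 = $2401.7055
Total = $31505.1164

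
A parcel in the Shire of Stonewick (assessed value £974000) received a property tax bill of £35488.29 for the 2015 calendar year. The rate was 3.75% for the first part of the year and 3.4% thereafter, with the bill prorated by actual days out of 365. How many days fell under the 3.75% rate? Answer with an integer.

Let d = days at the first rate; then 365 − d days at the second rate.
£974000 × [3.75%·d + 3.4%·(365−d)] / 365 = £35488.29
Solving gives d = 254, so the new rate took effect on September 12, 2015.

254 days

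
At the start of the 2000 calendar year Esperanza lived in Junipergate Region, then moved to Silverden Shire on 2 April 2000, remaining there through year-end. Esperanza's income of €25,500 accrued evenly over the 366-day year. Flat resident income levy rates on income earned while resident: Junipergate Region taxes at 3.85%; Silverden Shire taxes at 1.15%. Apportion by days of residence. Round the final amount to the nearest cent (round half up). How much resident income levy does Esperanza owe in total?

Junipergate Region, 1 January – 1 April 2000: 92 days → €25,500 × 3.85% × 92/366 = €246.7787
Silverden Shire, 2 April – 31 December 2000: 274 days → €25,500 × 1.15% × 274/366 = €219.5369
Total = €466.3156

€466.32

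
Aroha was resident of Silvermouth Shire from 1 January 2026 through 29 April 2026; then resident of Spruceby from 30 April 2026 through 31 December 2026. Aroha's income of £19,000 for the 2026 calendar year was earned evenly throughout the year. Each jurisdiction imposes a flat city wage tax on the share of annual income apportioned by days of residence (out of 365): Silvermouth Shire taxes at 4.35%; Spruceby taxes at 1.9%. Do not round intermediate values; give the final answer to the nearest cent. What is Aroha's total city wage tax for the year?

£512.77

Silvermouth Shire, 1 January – 29 April 2026: 119 days → £19,000 × 4.35% × 119/365 = £269.4616
Spruceby, 30 April – 31 December 2026: 246 days → £19,000 × 1.9% × 246/365 = £243.3041
Total = £512.7658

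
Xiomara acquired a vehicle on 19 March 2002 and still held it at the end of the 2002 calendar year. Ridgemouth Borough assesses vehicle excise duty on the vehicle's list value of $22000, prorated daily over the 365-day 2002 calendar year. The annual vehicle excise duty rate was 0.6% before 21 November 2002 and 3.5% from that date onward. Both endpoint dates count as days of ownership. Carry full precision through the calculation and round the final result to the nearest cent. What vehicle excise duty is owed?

$175.82

19 March – 20 November 2002: 247 days at 0.6% → $22000 × 0.6% × 247/365 = $89.3260
21 November – 31 December 2002: 41 days at 3.5% → $22000 × 3.5% × 41/365 = $86.4932
Total = $175.8192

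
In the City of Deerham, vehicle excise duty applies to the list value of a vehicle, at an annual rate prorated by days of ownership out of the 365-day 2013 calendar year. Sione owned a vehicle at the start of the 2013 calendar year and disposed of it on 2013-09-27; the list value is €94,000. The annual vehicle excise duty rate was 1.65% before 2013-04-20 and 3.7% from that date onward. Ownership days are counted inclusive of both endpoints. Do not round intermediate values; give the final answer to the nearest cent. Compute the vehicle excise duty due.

2013-01-01 to 2013-04-19: 109 days at 1.65% → €94,000 × 1.65% × 109/365 = €463.1753
2013-04-20 to 2013-09-27: 161 days at 3.7% → €94,000 × 3.7% × 161/365 = €1,534.1315
Total = €1,997.3068

€1,997.31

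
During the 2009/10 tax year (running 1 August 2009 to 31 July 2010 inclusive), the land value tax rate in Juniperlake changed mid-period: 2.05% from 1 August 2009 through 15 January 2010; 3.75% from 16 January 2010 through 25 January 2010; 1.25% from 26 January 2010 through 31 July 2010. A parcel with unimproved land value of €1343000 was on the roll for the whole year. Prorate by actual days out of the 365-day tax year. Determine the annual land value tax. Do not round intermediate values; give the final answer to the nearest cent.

1 August 2009 – 15 January 2010: 168 days at 2.05% → €1343000 × 2.05% × 168/365 = €12672.0329
16 January – 25 January 2010: 10 days at 3.75% → €1343000 × 3.75% × 10/365 = €1379.7945
26 January – 31 July 2010: 187 days at 1.25% → €1343000 × 1.25% × 187/365 = €8600.7192
Total = €22652.5466

€22652.55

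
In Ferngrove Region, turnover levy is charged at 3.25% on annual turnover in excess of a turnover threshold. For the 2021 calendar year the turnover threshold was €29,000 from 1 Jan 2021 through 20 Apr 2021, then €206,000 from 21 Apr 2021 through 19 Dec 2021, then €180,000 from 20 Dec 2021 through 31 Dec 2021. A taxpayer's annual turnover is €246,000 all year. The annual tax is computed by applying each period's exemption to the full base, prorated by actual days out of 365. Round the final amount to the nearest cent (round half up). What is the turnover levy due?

1 Jan – 20 Apr 2021: 110 days, exemption €29,000 → (€246,000 − €29,000) × 3.25% × 110/365 = €2,125.4110
21 Apr – 19 Dec 2021: 243 days, exemption €206,000 → (€246,000 − €206,000) × 3.25% × 243/365 = €865.4795
20 Dec – 31 Dec 2021: 12 days, exemption €180,000 → (€246,000 − €180,000) × 3.25% × 12/365 = €70.5205
Total = €3,061.4110

€3,061.41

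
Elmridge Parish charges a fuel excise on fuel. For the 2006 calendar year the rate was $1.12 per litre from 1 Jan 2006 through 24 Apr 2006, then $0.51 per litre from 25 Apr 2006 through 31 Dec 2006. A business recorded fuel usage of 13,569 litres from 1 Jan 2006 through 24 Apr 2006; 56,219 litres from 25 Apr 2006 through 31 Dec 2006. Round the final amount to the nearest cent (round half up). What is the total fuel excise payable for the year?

$43,868.97

1 Jan – 24 Apr 2006: 13,569 litres at $1.12/litre → $15,197.28
25 Apr – 31 Dec 2006: 56,219 litres at $0.51/litre → $28,671.69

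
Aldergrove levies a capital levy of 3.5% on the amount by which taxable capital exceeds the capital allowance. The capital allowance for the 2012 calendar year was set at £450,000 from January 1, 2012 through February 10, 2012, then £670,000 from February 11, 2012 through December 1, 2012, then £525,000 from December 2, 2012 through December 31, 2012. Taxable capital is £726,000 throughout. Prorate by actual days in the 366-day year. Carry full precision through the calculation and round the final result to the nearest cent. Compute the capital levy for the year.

January 1 – February 10, 2012: 41 days, exemption £450,000 → (£726,000 − £450,000) × 3.5% × 41/366 = £1,082.1311
February 11 – December 1, 2012: 295 days, exemption £670,000 → (£726,000 − £670,000) × 3.5% × 295/366 = £1,579.7814
December 2 – December 31, 2012: 30 days, exemption £525,000 → (£726,000 − £525,000) × 3.5% × 30/366 = £576.6393
Total = £3,238.5519

£3,238.55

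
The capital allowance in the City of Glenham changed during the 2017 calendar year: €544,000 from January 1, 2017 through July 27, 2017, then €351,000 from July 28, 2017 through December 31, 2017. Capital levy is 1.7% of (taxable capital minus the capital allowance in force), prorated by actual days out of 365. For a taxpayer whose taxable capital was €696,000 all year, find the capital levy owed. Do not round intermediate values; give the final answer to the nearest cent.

€3,995.28

January 1 – July 27, 2017: 208 days, exemption €544,000 → (€696,000 − €544,000) × 1.7% × 208/365 = €1,472.5260
July 28 – December 31, 2017: 157 days, exemption €351,000 → (€696,000 − €351,000) × 1.7% × 157/365 = €2,522.7534
Total = €3,995.2795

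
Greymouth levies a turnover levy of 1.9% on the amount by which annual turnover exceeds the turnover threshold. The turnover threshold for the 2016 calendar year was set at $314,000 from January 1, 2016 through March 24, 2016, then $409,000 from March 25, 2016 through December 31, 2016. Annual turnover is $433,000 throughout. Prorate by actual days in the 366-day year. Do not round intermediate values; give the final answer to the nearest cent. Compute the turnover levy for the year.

$870.26

January 1 – March 24, 2016: 84 days, exemption $314,000 → ($433,000 − $314,000) × 1.9% × 84/366 = $518.9180
March 25 – December 31, 2016: 282 days, exemption $409,000 → ($433,000 − $409,000) × 1.9% × 282/366 = $351.3443
Total = $870.2623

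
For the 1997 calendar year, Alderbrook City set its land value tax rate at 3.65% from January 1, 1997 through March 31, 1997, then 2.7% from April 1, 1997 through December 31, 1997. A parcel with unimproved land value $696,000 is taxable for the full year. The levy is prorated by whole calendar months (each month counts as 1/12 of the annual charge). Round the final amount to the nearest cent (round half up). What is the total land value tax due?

January 1 – March 31, 1997: 3 months at 3.65% → $696,000 × 3.65% × 3/12 = $6,351.0000
April 1 – December 31, 1997: 9 months at 2.7% → $696,000 × 2.7% × 9/12 = $14,094.0000
Total = $20,445.0000

$20,445.00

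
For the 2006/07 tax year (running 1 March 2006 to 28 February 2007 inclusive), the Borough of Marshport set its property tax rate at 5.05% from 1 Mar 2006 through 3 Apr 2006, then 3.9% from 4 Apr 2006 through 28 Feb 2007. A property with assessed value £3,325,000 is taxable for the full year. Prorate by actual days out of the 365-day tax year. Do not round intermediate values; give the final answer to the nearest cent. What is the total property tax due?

1 Mar – 3 Apr 2006: 34 days at 5.05% → £3,325,000 × 5.05% × 34/365 = £15,641.1644
4 Apr 2006 – 28 Feb 2007: 331 days at 3.9% → £3,325,000 × 3.9% × 331/365 = £117,595.6849
Total = £133,236.8493

£133,236.85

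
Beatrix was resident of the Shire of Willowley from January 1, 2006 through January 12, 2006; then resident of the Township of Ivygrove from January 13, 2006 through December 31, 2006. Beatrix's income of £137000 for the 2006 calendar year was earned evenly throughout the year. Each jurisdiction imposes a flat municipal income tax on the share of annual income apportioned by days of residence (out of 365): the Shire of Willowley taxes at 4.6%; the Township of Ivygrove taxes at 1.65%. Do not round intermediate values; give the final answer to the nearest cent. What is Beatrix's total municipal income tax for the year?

£2393.37

The Shire of Willowley, January 1 – January 12, 2006: 12 days → £137000 × 4.6% × 12/365 = £207.1890
The Township of Ivygrove, January 13 – December 31, 2006: 353 days → £137000 × 1.65% × 353/365 = £2186.1822
Total = £2393.3712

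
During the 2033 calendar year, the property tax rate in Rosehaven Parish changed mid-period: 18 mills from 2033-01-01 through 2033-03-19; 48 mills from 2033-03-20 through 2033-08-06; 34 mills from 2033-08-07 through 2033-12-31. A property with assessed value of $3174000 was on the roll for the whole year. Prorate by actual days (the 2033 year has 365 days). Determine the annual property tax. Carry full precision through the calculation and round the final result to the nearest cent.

$114107.47

2033-01-01 to 2033-03-19: 78 days at 18 mills → $3174000 × 1.8% × 78/365 = $12209.0301
2033-03-20 to 2033-08-06: 140 days at 48 mills → $3174000 × 4.8% × 140/365 = $58436.3836
2033-08-07 to 2033-12-31: 147 days at 34 mills → $3174000 × 3.4% × 147/365 = $43462.0603
Total = $114107.4740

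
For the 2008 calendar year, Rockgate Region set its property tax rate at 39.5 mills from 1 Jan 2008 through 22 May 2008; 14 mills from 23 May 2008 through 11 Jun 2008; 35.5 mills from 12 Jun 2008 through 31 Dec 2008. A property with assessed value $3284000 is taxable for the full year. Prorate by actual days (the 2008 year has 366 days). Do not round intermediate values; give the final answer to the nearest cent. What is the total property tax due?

1 Jan – 22 May 2008: 143 days at 39.5 mills → $3284000 × 3.95% × 143/366 = $50682.1694
23 May – 11 Jun 2008: 20 days at 14 mills → $3284000 × 1.4% × 20/366 = $2512.3497
12 Jun – 31 Dec 2008: 203 days at 35.5 mills → $3284000 × 3.55% × 203/366 = $64661.6011
Total = $117856.1202

$117856.12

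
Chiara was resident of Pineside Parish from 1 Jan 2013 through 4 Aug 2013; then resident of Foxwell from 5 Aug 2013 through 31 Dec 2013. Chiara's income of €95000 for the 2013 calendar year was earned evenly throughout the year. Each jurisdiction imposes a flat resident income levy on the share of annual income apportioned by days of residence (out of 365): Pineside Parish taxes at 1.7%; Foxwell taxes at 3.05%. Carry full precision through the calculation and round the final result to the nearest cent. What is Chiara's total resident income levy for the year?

Pineside Parish, 1 Jan – 4 Aug 2013: 216 days → €95000 × 1.7% × 216/365 = €955.7260
Foxwell, 5 Aug – 31 Dec 2013: 149 days → €95000 × 3.05% × 149/365 = €1182.8151
Total = €2138.5411

€2138.54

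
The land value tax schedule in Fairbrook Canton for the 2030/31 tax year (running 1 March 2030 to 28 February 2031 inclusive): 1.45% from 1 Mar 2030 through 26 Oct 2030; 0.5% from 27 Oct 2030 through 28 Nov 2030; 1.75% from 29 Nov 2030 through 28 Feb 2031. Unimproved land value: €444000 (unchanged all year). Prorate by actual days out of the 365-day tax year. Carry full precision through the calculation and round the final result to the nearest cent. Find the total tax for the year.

1 Mar – 26 Oct 2030: 240 days at 1.45% → €444000 × 1.45% × 240/365 = €4233.2055
27 Oct – 28 Nov 2030: 33 days at 0.5% → €444000 × 0.5% × 33/365 = €200.7123
29 Nov 2030 – 28 Feb 2031: 92 days at 1.75% → €444000 × 1.75% × 92/365 = €1958.4658
Total = €6392.3836

€6392.38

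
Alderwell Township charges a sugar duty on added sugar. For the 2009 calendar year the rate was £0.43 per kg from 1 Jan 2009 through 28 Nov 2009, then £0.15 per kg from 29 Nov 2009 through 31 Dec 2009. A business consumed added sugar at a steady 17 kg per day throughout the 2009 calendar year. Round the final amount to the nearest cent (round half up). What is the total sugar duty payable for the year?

1 Jan – 28 Nov 2009: 332 days × 17 kg/day = 5,644 kg at £0.43/kg → £2,426.92
29 Nov – 31 Dec 2009: 33 days × 17 kg/day = 561 kg at £0.15/kg → £84.15

£2,511.07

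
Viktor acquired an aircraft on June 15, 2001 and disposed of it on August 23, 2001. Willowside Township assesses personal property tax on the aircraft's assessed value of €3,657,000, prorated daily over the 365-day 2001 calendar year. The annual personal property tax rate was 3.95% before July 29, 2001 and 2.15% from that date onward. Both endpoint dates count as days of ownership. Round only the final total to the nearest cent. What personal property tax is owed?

€23,014.05

June 15 – July 28, 2001: 44 days at 3.95% → €3,657,000 × 3.95% × 44/365 = €17,413.3315
July 29 – August 23, 2001: 26 days at 2.15% → €3,657,000 × 2.15% × 26/365 = €5,600.7205
Total = €23,014.0521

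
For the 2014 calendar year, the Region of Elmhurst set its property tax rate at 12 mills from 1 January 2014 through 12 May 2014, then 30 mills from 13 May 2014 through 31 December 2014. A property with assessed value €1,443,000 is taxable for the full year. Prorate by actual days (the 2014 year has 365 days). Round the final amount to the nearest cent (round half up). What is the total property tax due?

1 January – 12 May 2014: 132 days at 12 mills → €1,443,000 × 1.2% × 132/365 = €6,262.2247
13 May – 31 December 2014: 233 days at 30 mills → €1,443,000 × 3% × 233/365 = €27,634.4384
Total = €33,896.6630

€33,896.66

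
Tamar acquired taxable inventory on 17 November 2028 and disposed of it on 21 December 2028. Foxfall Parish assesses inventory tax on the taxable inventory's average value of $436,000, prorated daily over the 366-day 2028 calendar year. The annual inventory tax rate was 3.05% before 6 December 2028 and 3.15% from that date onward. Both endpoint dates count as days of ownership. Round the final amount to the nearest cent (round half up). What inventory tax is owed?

$1,290.73

17 November – 5 December 2028: 19 days at 3.05% → $436,000 × 3.05% × 19/366 = $690.3333
6 December – 21 December 2028: 16 days at 3.15% → $436,000 × 3.15% × 16/366 = $600.3934
Total = $1,290.7268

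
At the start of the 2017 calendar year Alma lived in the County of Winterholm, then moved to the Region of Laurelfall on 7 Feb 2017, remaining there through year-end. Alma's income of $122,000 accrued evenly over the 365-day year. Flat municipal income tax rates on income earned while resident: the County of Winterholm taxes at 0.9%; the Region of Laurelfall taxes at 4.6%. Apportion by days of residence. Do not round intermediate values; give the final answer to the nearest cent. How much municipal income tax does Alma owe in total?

The County of Winterholm, 1 Jan – 6 Feb 2017: 37 days → $122,000 × 0.9% × 37/365 = $111.3041
The Region of Laurelfall, 7 Feb – 31 Dec 2017: 328 days → $122,000 × 4.6% × 328/365 = $5,043.1123
Total = $5,154.4164

$5,154.42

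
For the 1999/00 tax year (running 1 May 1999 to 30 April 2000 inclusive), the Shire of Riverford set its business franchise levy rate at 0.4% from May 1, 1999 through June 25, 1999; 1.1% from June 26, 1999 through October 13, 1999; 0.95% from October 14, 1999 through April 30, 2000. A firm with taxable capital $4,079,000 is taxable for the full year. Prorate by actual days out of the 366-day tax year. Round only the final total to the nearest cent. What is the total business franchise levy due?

$37,156.79

May 1 – June 25, 1999: 56 days at 0.4% → $4,079,000 × 0.4% × 56/366 = $2,496.4372
June 26 – October 13, 1999: 110 days at 1.1% → $4,079,000 × 1.1% × 110/366 = $13,485.2186
October 14, 1999 – April 30, 2000: 200 days at 0.95% → $4,079,000 × 0.95% × 200/366 = $21,175.1366
Total = $37,156.7923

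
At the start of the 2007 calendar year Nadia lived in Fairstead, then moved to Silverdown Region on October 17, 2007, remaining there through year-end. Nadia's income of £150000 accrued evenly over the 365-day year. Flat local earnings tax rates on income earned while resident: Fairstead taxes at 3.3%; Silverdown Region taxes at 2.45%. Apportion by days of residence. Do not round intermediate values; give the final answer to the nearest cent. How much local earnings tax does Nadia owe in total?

Fairstead, January 1 – October 16, 2007: 289 days → £150000 × 3.3% × 289/365 = £3919.3151
Silverdown Region, October 17 – December 31, 2007: 76 days → £150000 × 2.45% × 76/365 = £765.2055
Total = £4684.5205

£4684.52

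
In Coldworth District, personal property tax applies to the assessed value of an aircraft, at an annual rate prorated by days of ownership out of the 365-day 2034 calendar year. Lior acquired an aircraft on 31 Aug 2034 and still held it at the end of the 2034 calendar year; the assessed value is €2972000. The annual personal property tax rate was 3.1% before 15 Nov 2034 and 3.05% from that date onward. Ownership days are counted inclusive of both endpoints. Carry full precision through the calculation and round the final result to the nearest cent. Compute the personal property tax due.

31 Aug – 14 Nov 2034: 76 days at 3.1% → €2972000 × 3.1% × 76/365 = €19183.6493
15 Nov – 31 Dec 2034: 47 days at 3.05% → €2972000 × 3.05% × 47/365 = €11672.2247
Total = €30855.8740

€30855.87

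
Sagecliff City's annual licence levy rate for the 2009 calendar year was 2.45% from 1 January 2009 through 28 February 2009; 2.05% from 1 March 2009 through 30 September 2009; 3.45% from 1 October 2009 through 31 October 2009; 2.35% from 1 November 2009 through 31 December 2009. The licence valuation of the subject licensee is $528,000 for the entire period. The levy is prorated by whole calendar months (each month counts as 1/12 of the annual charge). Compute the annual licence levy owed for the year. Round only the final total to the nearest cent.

1 January – 28 February 2009: 2 months at 2.45% → $528,000 × 2.45% × 2/12 = $2,156.0000
1 March – 30 September 2009: 7 months at 2.05% → $528,000 × 2.05% × 7/12 = $6,314.0000
1 October – 31 October 2009: 1 month at 3.45% → $528,000 × 3.45% × 1/12 = $1,518.0000
1 November – 31 December 2009: 2 months at 2.35% → $528,000 × 2.35% × 2/12 = $2,068.0000
Total = $12,056.0000

$12,056.00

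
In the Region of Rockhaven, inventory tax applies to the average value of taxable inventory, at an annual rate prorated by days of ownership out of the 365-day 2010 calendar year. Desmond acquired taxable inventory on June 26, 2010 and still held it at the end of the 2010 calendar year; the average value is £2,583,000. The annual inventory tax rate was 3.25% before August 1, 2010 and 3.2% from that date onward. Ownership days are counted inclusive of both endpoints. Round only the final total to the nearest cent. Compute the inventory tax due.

June 26 – July 31, 2010: 36 days at 3.25% → £2,583,000 × 3.25% × 36/365 = £8,279.7534
August 1 – December 31, 2010: 153 days at 3.2% → £2,583,000 × 3.2% × 153/365 = £34,647.5836
Total = £42,927.3370

£42,927.34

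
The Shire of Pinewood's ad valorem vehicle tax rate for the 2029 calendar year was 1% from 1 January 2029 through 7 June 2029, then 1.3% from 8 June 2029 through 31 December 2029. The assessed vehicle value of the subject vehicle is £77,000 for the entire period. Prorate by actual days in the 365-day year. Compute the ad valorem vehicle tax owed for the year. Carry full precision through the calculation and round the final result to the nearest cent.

£901.01

1 January – 7 June 2029: 158 days at 1% → £77,000 × 1% × 158/365 = £333.3151
8 June – 31 December 2029: 207 days at 1.3% → £77,000 × 1.3% × 207/365 = £567.6904
Total = £901.0055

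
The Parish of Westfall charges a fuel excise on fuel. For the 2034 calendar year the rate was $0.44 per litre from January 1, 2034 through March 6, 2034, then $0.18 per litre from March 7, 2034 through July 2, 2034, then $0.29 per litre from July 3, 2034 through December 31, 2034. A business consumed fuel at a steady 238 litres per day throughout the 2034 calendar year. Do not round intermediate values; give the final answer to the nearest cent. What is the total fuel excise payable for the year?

$24,423.56

January 1 – March 6, 2034: 65 days × 238 litres/day = 15,470 litres at $0.44/litre → $6,806.80
March 7 – July 2, 2034: 118 days × 238 litres/day = 28,084 litres at $0.18/litre → $5,055.12
July 3 – December 31, 2034: 182 days × 238 litres/day = 43,316 litres at $0.29/litre → $12,561.64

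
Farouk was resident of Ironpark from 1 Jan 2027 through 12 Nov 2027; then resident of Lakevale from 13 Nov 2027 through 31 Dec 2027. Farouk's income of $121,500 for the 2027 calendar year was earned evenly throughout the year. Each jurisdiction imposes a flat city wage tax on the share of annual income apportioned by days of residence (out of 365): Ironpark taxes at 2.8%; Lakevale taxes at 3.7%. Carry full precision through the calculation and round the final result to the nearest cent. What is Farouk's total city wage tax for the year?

$3,548.80

Ironpark, 1 Jan – 12 Nov 2027: 316 days → $121,500 × 2.8% × 316/365 = $2,945.2932
Lakevale, 13 Nov – 31 Dec 2027: 49 days → $121,500 × 3.7% × 49/365 = $603.5055
Total = $3,548.7986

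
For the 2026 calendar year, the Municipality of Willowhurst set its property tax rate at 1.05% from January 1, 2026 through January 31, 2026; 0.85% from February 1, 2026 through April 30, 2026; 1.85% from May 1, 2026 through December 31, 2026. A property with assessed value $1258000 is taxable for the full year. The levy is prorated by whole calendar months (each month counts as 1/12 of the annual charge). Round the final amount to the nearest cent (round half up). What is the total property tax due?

January 1 – January 31, 2026: 1 month at 1.05% → $1258000 × 1.05% × 1/12 = $1100.7500
February 1 – April 30, 2026: 3 months at 0.85% → $1258000 × 0.85% × 3/12 = $2673.2500
May 1 – December 31, 2026: 8 months at 1.85% → $1258000 × 1.85% × 8/12 = $15515.3333
Total = $19289.3333

$19289.33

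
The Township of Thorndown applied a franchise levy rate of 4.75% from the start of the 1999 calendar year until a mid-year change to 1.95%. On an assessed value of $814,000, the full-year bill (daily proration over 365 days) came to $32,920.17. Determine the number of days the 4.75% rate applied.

Let d = days at the first rate; then 365 − d days at the second rate.
$814,000 × [4.75%·d + 1.95%·(365−d)] / 365 = $32,920.17
Solving gives d = 273, so the new rate took effect on 1 October 1999.

273 days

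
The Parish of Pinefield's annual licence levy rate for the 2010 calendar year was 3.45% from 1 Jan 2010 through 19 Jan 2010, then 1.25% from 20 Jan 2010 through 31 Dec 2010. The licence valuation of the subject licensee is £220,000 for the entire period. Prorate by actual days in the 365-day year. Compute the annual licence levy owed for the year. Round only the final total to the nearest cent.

1 Jan – 19 Jan 2010: 19 days at 3.45% → £220,000 × 3.45% × 19/365 = £395.0959
20 Jan – 31 Dec 2010: 346 days at 1.25% → £220,000 × 1.25% × 346/365 = £2,606.8493
Total = £3,001.9452

£3,001.95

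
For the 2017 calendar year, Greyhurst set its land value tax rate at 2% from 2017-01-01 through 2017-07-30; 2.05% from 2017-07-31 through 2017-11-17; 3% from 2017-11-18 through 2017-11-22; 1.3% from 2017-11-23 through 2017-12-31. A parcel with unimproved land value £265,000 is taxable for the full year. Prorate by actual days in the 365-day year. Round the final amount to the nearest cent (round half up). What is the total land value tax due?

£5,178.03

2017-01-01 to 2017-07-30: 211 days at 2% → £265,000 × 2% × 211/365 = £3,063.8356
2017-07-31 to 2017-11-17: 110 days at 2.05% → £265,000 × 2.05% × 110/365 = £1,637.1918
2017-11-18 to 2017-11-22: 5 days at 3% → £265,000 × 3% × 5/365 = £108.9041
2017-11-23 to 2017-12-31: 39 days at 1.3% → £265,000 × 1.3% × 39/365 = £368.0959
Total = £5,178.0274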